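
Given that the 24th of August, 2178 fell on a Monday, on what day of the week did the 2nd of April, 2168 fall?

Saturday

Count forward from the earlier date (April 2, 2168) to the later (August 24, 2178):
Day-of-year of April 2, 2168: 93.
Day-of-year of August 24, 2178: 236.
2168 has 366 days, so 366 − 93 = 273 days remain in 2168.
Full years 2169–2177: 7 common + 2 leap = 7×365 + 2×366 = 3287 days.
Total: 273 + 3287 + 236 = 3796 days.
3796 mod 7 = 2, so 2 days before Monday is Saturday.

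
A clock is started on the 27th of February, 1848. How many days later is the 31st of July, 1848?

February 1848: 29 − 27 = 2 days remain (1848 is a leap year, so February has 29 days).
Then March (31), April (30), May (31), June (30): 31 + 30 + 31 + 30 = 122 days.
July 1–31, 1848: 31 days.
Total: 2 + 122 + 31 = 155 days.

155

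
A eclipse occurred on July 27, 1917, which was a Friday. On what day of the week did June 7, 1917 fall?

Count forward from the earlier date (June 7, 1917) to the later (July 27, 1917):
June 1917: 30 − 7 = 23 days remain.
July 1–27, 1917: 27 days.
Total: 23 + 27 = 50 days.
50 mod 7 = 1, so 1 day before Friday is Thursday.

Thursday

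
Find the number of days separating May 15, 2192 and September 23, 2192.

131

May 2192: 31 − 15 = 16 days remain.
Then June (30), July (31), August (31): 30 + 31 + 31 = 92 days.
September 1–23, 2192: 23 days.
Total: 16 + 92 + 23 = 131 days.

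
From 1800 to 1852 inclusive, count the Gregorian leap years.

13

Years divisible by 4: 1800, 1804, …, 1852 — 14 in all.
Of these, 1800 is divisible by 100 but not 400, so not leap.
Leap years: 14 − 1 = 13.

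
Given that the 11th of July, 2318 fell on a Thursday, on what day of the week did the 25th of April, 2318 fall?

Thursday

Count forward from the earlier date (April 25, 2318) to the later (July 11, 2318):
April 2318: 30 − 25 = 5 days remain.
Then May (31), June (30): 31 + 30 = 61 days.
July 1–11, 2318: 11 days.
Total: 5 + 61 + 11 = 77 days.
77 is a multiple of 7, so the 25th of April, 2318 falls on the same weekday: Thursday.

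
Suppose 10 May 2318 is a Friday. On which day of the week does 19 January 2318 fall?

Saturday

Count forward from the earlier date (January 19, 2318) to the later (May 10, 2318):
January 2318: 31 − 19 = 12 days remain.
Then February 2318 (28), March (31), April (30): 28 + 31 + 30 = 89 days.
May 1–10, 2318: 10 days.
Total: 12 + 89 + 10 = 111 days.
111 mod 7 = 6, so 6 days before Friday is Saturday.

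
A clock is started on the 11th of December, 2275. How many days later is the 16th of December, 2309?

Day-of-year of December 11, 2275: 345.
Day-of-year of December 16, 2309: 350.
2275 has 365 days, so 365 − 345 = 20 days remain in 2275.
Full years 2276–2308: 25 common + 8 leap = 25×365 + 8×366 = 12053 days.
Total: 20 + 12053 + 350 = 12423 days.

12423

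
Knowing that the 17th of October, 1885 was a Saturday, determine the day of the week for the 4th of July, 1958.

From October 17, 1885 to October 17, 1957: 72 years, of which 17 contain a Feb 29 — 55×365 + 17×366 = 26297 days.
(1900 is not a leap year (divisible by 100 but not 400).)
October 1957: 31 − 17 = 14 days remain.
Then November (30), December (31), January (31), February 1958 (28), March (31), April (30), May (31), June (30): 30 + 31 + 31 + 28 + 31 + 30 + 31 + 30 = 242 days.
July 1–4, 1958: 4 days.
Residual: 260 days.
Total: 26557 days.
26557 mod 7 = 6, so 6 days after Saturday is Friday.

Friday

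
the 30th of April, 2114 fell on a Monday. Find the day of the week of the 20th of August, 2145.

Friday

Day-of-year of April 30, 2114: 120.
Day-of-year of August 20, 2145: 232.
2114 has 365 days, so 365 − 120 = 245 days remain in 2114.
Full years 2115–2144: 22 common + 8 leap = 22×365 + 8×366 = 10958 days.
Total: 245 + 10958 + 232 = 11435 days.
11435 mod 7 = 4, so 4 days after Monday is Friday.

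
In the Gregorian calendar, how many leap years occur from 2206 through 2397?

Years divisible by 4: 2208, 2212, …, 2396 — 48 in all.
Of these, 2300 is divisible by 100 but not 400, so not leap.
Leap years: 48 − 1 = 47.

47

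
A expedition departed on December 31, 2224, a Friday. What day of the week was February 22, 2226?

Wednesday

December 2224: 31 − 31 = 0 days remain.
Then 13 full months totalling 396 days.
February 1–22, 2226: 22 days (2226 is not a leap year).
Total: 0 + 396 + 22 = 418 days.
418 mod 7 = 5, so 5 days after Friday is Wednesday.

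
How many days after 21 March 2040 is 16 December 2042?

March 21, 2040 → March 21, 2041: 365 days.
March 21, 2041 → March 21, 2042: 365 days.
March 2042: 31 − 21 = 10 days remain.
Then April (30), May (31), June (30), July (31), August (31), September (30), October (31), November (30): 30 + 31 + 30 + 31 + 31 + 30 + 31 + 30 = 244 days.
December 1–16, 2042: 16 days.
Residual: 270 days.
Total: 1000 days.

1000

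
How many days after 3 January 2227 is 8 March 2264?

From January 3, 2227 to January 3, 2264: 37 years, of which 9 contain a Feb 29 — 28×365 + 9×366 = 13514 days.
January 2264: 31 − 3 = 28 days remain.
Then February 2264 (29): 29 days.
March 1–8, 2264: 8 days.
Residual: 65 days.
Total: 13579 days.

13579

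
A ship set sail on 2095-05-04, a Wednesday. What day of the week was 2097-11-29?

Friday

May 2095: 31 − 4 = 27 days remain.
Then 29 full months totalling 884 days.
November 1–29, 2097: 29 days.
Total: 27 + 884 + 29 = 940 days.
940 mod 7 = 2, so 2 days after Wednesday is Friday.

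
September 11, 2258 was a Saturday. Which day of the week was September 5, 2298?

Monday

From September 11, 2258 to September 11, 2297: 39 years, of which 10 contain a Feb 29 — 29×365 + 10×366 = 14245 days.
September 2297: 30 − 11 = 19 days remain.
Then 11 full months totalling 335 days.
September 1–5, 2298: 5 days.
Residual: 359 days.
Total: 14604 days.
14604 mod 7 = 2, so 2 days after Saturday is Monday.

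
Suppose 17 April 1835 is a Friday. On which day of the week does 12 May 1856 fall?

Monday

From April 17, 1835 to April 17, 1856: 21 years, of which 6 contain a Feb 29 — 15×365 + 6×366 = 7671 days.
April 1856: 30 − 17 = 13 days remain.
May 1–12, 1856: 12 days.
Residual: 25 days.
Total: 7696 days.
7696 mod 7 = 3, so 3 days after Friday is Monday.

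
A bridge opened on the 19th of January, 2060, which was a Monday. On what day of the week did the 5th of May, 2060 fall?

Wednesday

January 2060: 31 − 19 = 12 days remain.
Then February 2060 (29), March (31), April (30): 29 + 31 + 30 = 90 days.
May 1–5, 2060: 5 days.
Total: 12 + 90 + 5 = 107 days.
107 mod 7 = 2, so 2 days after Monday is Wednesday.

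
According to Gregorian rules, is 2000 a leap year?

2000 is a leap year (divisible by 400).

Yes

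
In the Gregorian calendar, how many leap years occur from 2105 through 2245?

Years divisible by 4: 2108, 2112, …, 2244 — 35 in all.
Of these, 2200 is divisible by 100 but not 400, so not leap.
Leap years: 35 − 1 = 34.

34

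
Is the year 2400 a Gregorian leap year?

2400 is a leap year (divisible by 400).

Yes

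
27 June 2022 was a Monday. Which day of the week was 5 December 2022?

Monday

June 2022: 30 − 27 = 3 days remain.
Then July (31), August (31), September (30), October (31), November (30): 31 + 31 + 30 + 31 + 30 = 153 days.
December 1–5, 2022: 5 days.
Total: 3 + 153 + 5 = 161 days.
161 is a multiple of 7, so 5 December 2022 falls on the same weekday: Monday.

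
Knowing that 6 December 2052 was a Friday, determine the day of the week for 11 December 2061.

Sunday

Day-of-year of December 6, 2052: 341.
Day-of-year of December 11, 2061: 345.
2052 has 366 days, so 366 − 341 = 25 days remain in 2052.
Full years 2053–2060: 6 common + 2 leap = 6×365 + 2×366 = 2922 days.
Total: 25 + 2922 + 345 = 3292 days.
3292 mod 7 = 2, so 2 days after Friday is Sunday.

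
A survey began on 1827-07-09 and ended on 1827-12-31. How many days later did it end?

July 1827: 31 − 9 = 22 days remain.
Then August (31), September (30), October (31), November (30): 31 + 30 + 31 + 30 = 122 days.
December 1–31, 1827: 31 days.
Total: 22 + 122 + 31 = 175 days.

175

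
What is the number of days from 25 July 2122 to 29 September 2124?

Day-of-year of July 25, 2122: 206.
Day-of-year of September 29, 2124: 273.
2122 has 365 days, so 365 − 206 = 159 days remain in 2122.
Full years: 2123: 365. Sum = 365.
Total: 159 + 365 + 273 = 797 days.

797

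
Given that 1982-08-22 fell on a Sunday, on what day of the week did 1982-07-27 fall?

Tuesday

Count forward from the earlier date (July 27, 1982) to the later (August 22, 1982):
July 1982: 31 − 27 = 4 days remain.
August 1–22, 1982: 22 days.
Total: 4 + 22 = 26 days.
26 mod 7 = 5, so 5 days before Sunday is Tuesday.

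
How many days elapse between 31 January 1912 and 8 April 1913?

January 31, 1912 → January 31, 1913: 366 days (1912 is a leap year).
January 1913: 31 − 31 = 0 days remain.
Then February 1913 (28), March (31): 28 + 31 = 59 days.
April 1–8, 1913: 8 days.
Residual: 67 days.
Total: 433 days.

433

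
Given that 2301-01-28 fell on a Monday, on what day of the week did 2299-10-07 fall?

Count forward from the earlier date (October 7, 2299) to the later (January 28, 2301):
October 7, 2299 → October 7, 2300: 365 days (2300 is not a leap year (divisible by 100 but not 400)).
October 2300: 31 − 7 = 24 days remain.
Then November (30), December (31): 30 + 31 = 61 days.
January 1–28, 2301: 28 days.
Residual: 113 days.
Total: 478 days.
478 mod 7 = 2, so 2 days before Monday is Saturday.

Saturday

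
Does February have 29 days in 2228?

2228 is a leap year.

Yes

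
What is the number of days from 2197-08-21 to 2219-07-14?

From August 21, 2197 to August 21, 2218: 21 years, of which 4 contain a Feb 29 — 17×365 + 4×366 = 7669 days.
(2200 is not a leap year (divisible by 100 but not 400).)
August 2218: 31 − 21 = 10 days remain.
Then 10 full months totalling 303 days.
July 1–14, 2219: 14 days.
Residual: 327 days.
Total: 7996 days.

7996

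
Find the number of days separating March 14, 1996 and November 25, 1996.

March 1996: 31 − 14 = 17 days remain.
Then April (30), May (31), June (30), July (31), August (31), September (30), October (31): 30 + 31 + 30 + 31 + 31 + 30 + 31 = 214 days.
November 1–25, 1996: 25 days.
Total: 17 + 214 + 25 = 256 days.

256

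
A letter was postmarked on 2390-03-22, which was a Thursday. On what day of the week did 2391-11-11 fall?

Monday

March 2390: 31 − 22 = 9 days remain.
Then 19 full months totalling 579 days.
November 1–11, 2391: 11 days.
Total: 9 + 579 + 11 = 599 days.
599 mod 7 = 4, so 4 days after Thursday is Monday.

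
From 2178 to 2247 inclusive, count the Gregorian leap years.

Years divisible by 4: 2180, 2184, …, 2244 — 17 in all.
Of these, 2200 is divisible by 100 but not 400, so not leap.
Leap years: 17 − 1 = 16.

16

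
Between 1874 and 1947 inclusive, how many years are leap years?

17

Years divisible by 4: 1876, 1880, …, 1944 — 18 in all.
Of these, 1900 is divisible by 100 but not 400, so not leap.
Leap years: 18 − 1 = 17.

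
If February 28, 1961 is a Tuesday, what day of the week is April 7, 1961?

February 1961: 28 − 28 = 0 days remain (1961 is not a leap year, so February has 28 days).
Then March (31): 31 days.
April 1–7, 1961: 7 days.
Total: 0 + 31 + 7 = 38 days.
38 mod 7 = 3, so 3 days after Tuesday is Friday.

Friday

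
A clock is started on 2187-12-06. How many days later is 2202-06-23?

5312

Day-of-year of December 6, 2187: 340.
Day-of-year of June 23, 2202: 174.
2187 has 365 days, so 365 − 340 = 25 days remain in 2187.
Full years 2188–2201: 11 common + 3 leap = 11×365 + 3×366 = 5113 days.
Total: 25 + 5113 + 174 = 5312 days.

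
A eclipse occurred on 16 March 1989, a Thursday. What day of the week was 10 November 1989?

Friday

March 1989: 31 − 16 = 15 days remain.
Then April (30), May (31), June (30), July (31), August (31), September (30), October (31): 30 + 31 + 30 + 31 + 31 + 30 + 31 = 214 days.
November 1–10, 1989: 10 days.
Total: 15 + 214 + 10 = 239 days.
239 mod 7 = 1, so 1 day after Thursday is Friday.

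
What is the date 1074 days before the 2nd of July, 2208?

the 24th of July, 2205

Count 1074 days before July 2, 2208:
July 24, 2205 → July 24, 2206: 365 days.
July 24, 2206 → July 24, 2207: 365 days.
July 2207: 31 − 24 = 7 days remain.
Then 11 full months totalling 335 days.
July 1–2, 2208: 2 days.
Residual: 344 days.
Total: 1074 days.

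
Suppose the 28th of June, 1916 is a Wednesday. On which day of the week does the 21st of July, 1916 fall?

June 1916: 30 − 28 = 2 days remain.
July 1–21, 1916: 21 days.
Total: 2 + 21 = 23 days.
23 mod 7 = 2, so 2 days after Wednesday is Friday.

Friday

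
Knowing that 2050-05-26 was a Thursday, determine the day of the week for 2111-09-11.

Friday

From May 26, 2050 to May 26, 2111: 61 years, of which 14 contain a Feb 29 — 47×365 + 14×366 = 22279 days.
(2100 is not a leap year (divisible by 100 but not 400).)
May 2111: 31 − 26 = 5 days remain.
Then June (30), July (31), August (31): 30 + 31 + 31 = 92 days.
September 1–11, 2111: 11 days.
Residual: 108 days.
Total: 22387 days.
22387 mod 7 = 1, so 1 day after Thursday is Friday.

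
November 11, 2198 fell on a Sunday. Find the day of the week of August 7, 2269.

Day-of-year of November 11, 2198: 315.
Day-of-year of August 7, 2269: 219.
2198 has 365 days, so 365 − 315 = 50 days remain in 2198.
Full years 2199–2268: 53 common + 17 leap = 53×365 + 17×366 = 25567 days.
Total: 50 + 25567 + 219 = 25836 days.
25836 mod 7 = 6, so 6 days after Sunday is Saturday.

Saturday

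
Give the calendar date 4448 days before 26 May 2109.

21 March 2097

Count 4448 days before May 26, 2109:
From March 21, 2097 to March 21, 2109: 12 years, of which 2 contain a Feb 29 — 10×365 + 2×366 = 4382 days.
(2100 is not a leap year (divisible by 100 but not 400).)
March 2109: 31 − 21 = 10 days remain.
Then April (30): 30 days.
May 1–26, 2109: 26 days.
Residual: 66 days.
Total: 4448 days.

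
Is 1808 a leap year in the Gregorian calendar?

1808 is a leap year.

Yes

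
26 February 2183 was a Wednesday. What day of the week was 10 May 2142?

Thursday

Count forward from the earlier date (May 10, 2142) to the later (February 26, 2183):
From May 10, 2142 to May 10, 2182: 40 years, of which 10 contain a Feb 29 — 30×365 + 10×366 = 14610 days.
May 2182: 31 − 10 = 21 days remain.
Then June (30), July (31), August (31), September (30), October (31), November (30), December (31), January (31): 30 + 31 + 31 + 30 + 31 + 30 + 31 + 31 = 245 days.
February 1–26, 2183: 26 days (2183 is not a leap year).
Residual: 292 days.
Total: 14902 days.
14902 mod 7 = 6, so 6 days before Wednesday is Thursday.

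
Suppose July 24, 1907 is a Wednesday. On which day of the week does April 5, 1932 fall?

Tuesday

Day-of-year of July 24, 1907: 205.
Day-of-year of April 5, 1932: 96.
1907 has 365 days, so 365 − 205 = 160 days remain in 1907.
Full years 1908–1931: 18 common + 6 leap = 18×365 + 6×366 = 8766 days.
Total: 160 + 8766 + 96 = 9022 days.
9022 mod 7 = 6, so 6 days after Wednesday is Tuesday.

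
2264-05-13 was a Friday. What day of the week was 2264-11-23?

Wednesday

May 2264: 31 − 13 = 18 days remain.
Then June (30), July (31), August (31), September (30), October (31): 30 + 31 + 31 + 30 + 31 = 153 days.
November 1–23, 2264: 23 days.
Total: 18 + 153 + 23 = 194 days.
194 mod 7 = 5, so 5 days after Friday is Wednesday.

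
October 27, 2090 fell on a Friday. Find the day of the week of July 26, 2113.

Wednesday

From October 27, 2090 to October 27, 2112: 22 years, of which 5 contain a Feb 29 — 17×365 + 5×366 = 8035 days.
(2100 is not a leap year (divisible by 100 but not 400).)
October 2112: 31 − 27 = 4 days remain.
Then November (30), December (31), January (31), February 2113 (28), March (31), April (30), May (31), June (30): 30 + 31 + 31 + 28 + 31 + 30 + 31 + 30 = 242 days.
July 1–26, 2113: 26 days.
Residual: 272 days.
Total: 8307 days.
8307 mod 7 = 5, so 5 days after Friday is Wednesday.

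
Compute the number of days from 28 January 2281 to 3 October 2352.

From January 28, 2281 to January 28, 2352: 71 years, of which 16 contain a Feb 29 — 55×365 + 16×366 = 25931 days.
(2300 is not a leap year (divisible by 100 but not 400).)
January 2352: 31 − 28 = 3 days remain.
Then February 2352 (29), March (31), April (30), May (31), June (30), July (31), August (31), September (30): 29 + 31 + 30 + 31 + 30 + 31 + 31 + 30 = 243 days.
October 1–3, 2352: 3 days.
Residual: 249 days.
Total: 26180 days.

26180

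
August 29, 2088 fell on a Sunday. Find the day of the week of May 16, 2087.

Friday

Count forward from the earlier date (May 16, 2087) to the later (August 29, 2088):
May 16, 2087 → May 16, 2088: 366 days (2088 is a leap year).
May 2088: 31 − 16 = 15 days remain.
Then June (30), July (31): 30 + 31 = 61 days.
August 1–29, 2088: 29 days.
Residual: 105 days.
Total: 471 days.
471 mod 7 = 2, so 2 days before Sunday is Friday.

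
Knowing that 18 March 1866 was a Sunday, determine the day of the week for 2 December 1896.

Day-of-year of March 18, 1866: 77.
Day-of-year of December 2, 1896: 337.
1866 has 365 days, so 365 − 77 = 288 days remain in 1866.
Full years 1867–1895: 22 common + 7 leap = 22×365 + 7×366 = 10592 days.
Total: 288 + 10592 + 337 = 11217 days.
11217 mod 7 = 3, so 3 days after Sunday is Wednesday.

Wednesday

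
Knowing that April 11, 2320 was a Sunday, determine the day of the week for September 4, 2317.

Count forward from the earlier date (September 4, 2317) to the later (April 11, 2320):
Day-of-year of September 4, 2317: 247.
Day-of-year of April 11, 2320: 102.
2317 has 365 days, so 365 − 247 = 118 days remain in 2317.
Full years: 2318: 365; 2319: 365. Sum = 730.
Total: 118 + 730 + 102 = 950 days.
950 mod 7 = 5, so 5 days before Sunday is Tuesday.

Tuesday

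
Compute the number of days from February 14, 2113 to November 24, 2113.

February 2113: 28 − 14 = 14 days remain (2113 is not a leap year, so February has 28 days).
Then March (31), April (30), May (31), June (30), July (31), August (31), September (30), October (31): 31 + 30 + 31 + 30 + 31 + 31 + 30 + 31 = 245 days.
November 1–24, 2113: 24 days.
Total: 14 + 245 + 24 = 283 days.

283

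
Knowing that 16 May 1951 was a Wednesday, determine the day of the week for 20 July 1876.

Count forward from the earlier date (July 20, 1876) to the later (May 16, 1951):
From July 20, 1876 to July 20, 1950: 74 years, of which 17 contain a Feb 29 — 57×365 + 17×366 = 27027 days.
(1900 is not a leap year (divisible by 100 but not 400).)
July 1950: 31 − 20 = 11 days remain.
Then 9 full months totalling 273 days.
May 1–16, 1951: 16 days.
Residual: 300 days.
Total: 27327 days.
27327 mod 7 = 6, so 6 days before Wednesday is Thursday.

Thursday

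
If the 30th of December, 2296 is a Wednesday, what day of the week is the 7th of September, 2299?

Thursday

December 30, 2296 → December 30, 2297: 365 days.
December 30, 2297 → December 30, 2298: 365 days.
December 2298: 31 − 30 = 1 day remains.
Then January (31), February 2299 (28), March (31), April (30), May (31), June (30), July (31), August (31): 31 + 28 + 31 + 30 + 31 + 30 + 31 + 31 = 243 days.
September 1–7, 2299: 7 days.
Residual: 251 days.
Total: 981 days.
981 mod 7 = 1, so 1 day after Wednesday is Thursday.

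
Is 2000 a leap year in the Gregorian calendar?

2000 is a leap year (divisible by 400).

Yes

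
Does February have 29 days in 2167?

2167 is not a leap year.

No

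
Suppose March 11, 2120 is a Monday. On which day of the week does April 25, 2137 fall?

Thursday

From March 11, 2120 to March 11, 2137: 17 years, of which 4 contain a Feb 29 — 13×365 + 4×366 = 6209 days.
March 2137: 31 − 11 = 20 days remain.
April 1–25, 2137: 25 days.
Residual: 45 days.
Total: 6254 days.
6254 mod 7 = 3, so 3 days after Monday is Thursday.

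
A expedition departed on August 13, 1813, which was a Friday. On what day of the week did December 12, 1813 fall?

Sunday

August 1813: 31 − 13 = 18 days remain.
Then September (30), October (31), November (30): 30 + 31 + 30 = 91 days.
December 1–12, 1813: 12 days.
Total: 18 + 91 + 12 = 121 days.
121 mod 7 = 2, so 2 days after Friday is Sunday.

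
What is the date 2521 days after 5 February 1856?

31 December 1862

Count 2521 days after February 5, 1856:
Day-of-year of February 5, 1856: 36.
Day-of-year of December 31, 1862: 365.
1856 has 366 days, so 366 − 36 = 330 days remain in 1856.
Full years: 1857: 365; 1858: 365; 1859: 365; 1860: 366; 1861: 365. Sum = 1826.
Total: 330 + 1826 + 365 = 2521 days.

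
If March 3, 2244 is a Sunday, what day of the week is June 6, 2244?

March 2244: 31 − 3 = 28 days remain.
Then April (30), May (31): 30 + 31 = 61 days.
June 1–6, 2244: 6 days.
Total: 28 + 61 + 6 = 95 days.
95 mod 7 = 4, so 4 days after Sunday is Thursday.

Thursday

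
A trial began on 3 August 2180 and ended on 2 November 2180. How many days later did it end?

August 2180: 31 − 3 = 28 days remain.
Then September (30), October (31): 30 + 31 = 61 days.
November 1–2, 2180: 2 days.
Total: 28 + 61 + 2 = 91 days.

91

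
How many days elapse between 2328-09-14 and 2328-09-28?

14

Within September 2328: 28 − 14 = 14 days.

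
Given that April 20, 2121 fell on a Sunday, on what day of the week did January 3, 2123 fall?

Day-of-year of April 20, 2121: 110.
Day-of-year of January 3, 2123: 3.
2121 has 365 days, so 365 − 110 = 255 days remain in 2121.
Full years: 2122: 365. Sum = 365.
Total: 255 + 365 + 3 = 623 days.
623 is a multiple of 7, so January 3, 2123 falls on the same weekday: Sunday.

Sunday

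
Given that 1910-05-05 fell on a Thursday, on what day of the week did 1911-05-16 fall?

Tuesday

Day-of-year of May 5, 1910: 125.
Day-of-year of May 16, 1911: 136.
1910 has 365 days, so 365 − 125 = 240 days remain in 1910.
Total: 240 + 136 = 376 days.
376 mod 7 = 5, so 5 days after Thursday is Tuesday.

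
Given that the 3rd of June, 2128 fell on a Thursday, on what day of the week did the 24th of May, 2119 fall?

Wednesday

Count forward from the earlier date (May 24, 2119) to the later (June 3, 2128):
From May 24, 2119 to May 24, 2128: 9 years, of which 3 contain a Feb 29 — 6×365 + 3×366 = 3288 days.
May 2128: 31 − 24 = 7 days remain.
June 1–3, 2128: 3 days.
Residual: 10 days.
Total: 3298 days.
3298 mod 7 = 1, so 1 day before Thursday is Wednesday.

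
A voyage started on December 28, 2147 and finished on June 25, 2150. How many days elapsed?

910

December 28, 2147 → December 28, 2148: 366 days (2148 is a leap year).
December 28, 2148 → December 28, 2149: 365 days.
December 2149: 31 − 28 = 3 days remain.
Then January (31), February 2150 (28), March (31), April (30), May (31): 31 + 28 + 31 + 30 + 31 = 151 days.
June 1–25, 2150: 25 days.
Residual: 179 days.
Total: 910 days.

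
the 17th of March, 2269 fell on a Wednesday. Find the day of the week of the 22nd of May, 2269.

Saturday

March 2269: 31 − 17 = 14 days remain.
Then April (30): 30 days.
May 1–22, 2269: 22 days.
Total: 14 + 30 + 22 = 66 days.
66 mod 7 = 3, so 3 days after Wednesday is Saturday.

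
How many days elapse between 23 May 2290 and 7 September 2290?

107

May 2290: 31 − 23 = 8 days remain.
Then June (30), July (31), August (31): 30 + 31 + 31 = 92 days.
September 1–7, 2290: 7 days.
Total: 8 + 92 + 7 = 107 days.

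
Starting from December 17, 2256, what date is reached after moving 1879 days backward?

October 26, 2251

Count 1879 days before December 17, 2256:
Day-of-year of October 26, 2251: 299.
Day-of-year of December 17, 2256: 352.
2251 has 365 days, so 365 − 299 = 66 days remain in 2251.
Full years: 2252: 366; 2253: 365; 2254: 365; 2255: 365. Sum = 1461.
Total: 66 + 1461 + 352 = 1879 days.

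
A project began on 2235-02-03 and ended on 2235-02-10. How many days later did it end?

7

Within February 2235: 10 − 3 = 7 days.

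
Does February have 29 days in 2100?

No

2100 is not a leap year (divisible by 100 but not 400).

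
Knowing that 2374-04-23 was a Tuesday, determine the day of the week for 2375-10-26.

Sunday

Day-of-year of April 23, 2374: 113.
Day-of-year of October 26, 2375: 299.
2374 has 365 days, so 365 − 113 = 252 days remain in 2374.
Total: 252 + 299 = 551 days.
551 mod 7 = 5, so 5 days after Tuesday is Sunday.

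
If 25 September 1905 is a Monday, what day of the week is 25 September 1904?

Sunday

Count forward from the earlier date (September 25, 1904) to the later (September 25, 1905):
September 25, 1904 → September 25, 1905: 365 days.
Total: 365 days.
365 mod 7 = 1, so 1 day before Monday is Sunday.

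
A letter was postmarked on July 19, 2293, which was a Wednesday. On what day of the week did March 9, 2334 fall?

Day-of-year of July 19, 2293: 200.
Day-of-year of March 9, 2334: 68.
2293 has 365 days, so 365 − 200 = 165 days remain in 2293.
Full years 2294–2333: 31 common + 9 leap = 31×365 + 9×366 = 14609 days.
Total: 165 + 14609 + 68 = 14842 days.
14842 mod 7 = 2, so 2 days after Wednesday is Friday.

Friday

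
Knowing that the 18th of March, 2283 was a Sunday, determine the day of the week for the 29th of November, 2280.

Monday

Count forward from the earlier date (November 29, 2280) to the later (March 18, 2283):
November 29, 2280 → November 29, 2281: 365 days.
November 29, 2281 → November 29, 2282: 365 days.
November 2282: 30 − 29 = 1 day remains.
Then December (31), January (31), February 2283 (28): 31 + 31 + 28 = 90 days.
March 1–18, 2283: 18 days.
Residual: 109 days.
Total: 839 days.
839 mod 7 = 6, so 6 days before Sunday is Monday.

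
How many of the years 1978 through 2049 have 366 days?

18

Years divisible by 4: 1980, 1984, …, 2048 — 18 in all.
2000 is divisible by 400, so still leap.
No century exceptions apply. Count: 18.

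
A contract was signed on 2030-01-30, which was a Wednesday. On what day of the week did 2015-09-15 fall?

Count forward from the earlier date (September 15, 2015) to the later (January 30, 2030):
From September 15, 2015 to September 15, 2029: 14 years, of which 4 contain a Feb 29 — 10×365 + 4×366 = 5114 days.
September 2029: 30 − 15 = 15 days remain.
Then October (31), November (30), December (31): 31 + 30 + 31 = 92 days.
January 1–30, 2030: 30 days.
Residual: 137 days.
Total: 5251 days.
5251 mod 7 = 1, so 1 day before Wednesday is Tuesday.

Tuesday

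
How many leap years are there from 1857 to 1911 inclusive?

Years divisible by 4: 1860, 1864, …, 1908 — 13 in all.
Of these, 1900 is divisible by 100 but not 400, so not leap.
Leap years: 13 − 1 = 12.

12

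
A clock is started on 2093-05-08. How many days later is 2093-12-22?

May 2093: 31 − 8 = 23 days remain.
Then June (30), July (31), August (31), September (30), October (31), November (30): 30 + 31 + 31 + 30 + 31 + 30 = 183 days.
December 1–22, 2093: 22 days.
Total: 23 + 183 + 22 = 228 days.

228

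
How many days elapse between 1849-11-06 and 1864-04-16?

From November 6, 1849 to November 6, 1863: 14 years, of which 3 contain a Feb 29 — 11×365 + 3×366 = 5113 days.
November 1863: 30 − 6 = 24 days remain.
Then December (31), January (31), February 1864 (29), March (31): 31 + 31 + 29 + 31 = 122 days.
April 1–16, 1864: 16 days.
Residual: 162 days.
Total: 5275 days.

5275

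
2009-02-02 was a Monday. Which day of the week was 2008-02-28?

Count forward from the earlier date (February 28, 2008) to the later (February 2, 2009):
February 2008: 29 − 28 = 1 day remains (2008 is a leap year, so February has 29 days).
Then 11 full months totalling 337 days.
February 1–2, 2009: 2 days (2009 is not a leap year).
Residual: 340 days.
Total: 340 days.
340 mod 7 = 4, so 4 days before Monday is Thursday.

Thursday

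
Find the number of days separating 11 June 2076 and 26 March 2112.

From June 11, 2076 to June 11, 2111: 35 years, of which 7 contain a Feb 29 — 28×365 + 7×366 = 12782 days.
(2100 is not a leap year (divisible by 100 but not 400).)
June 2111: 30 − 11 = 19 days remain.
Then July (31), August (31), September (30), October (31), November (30), December (31), January (31), February 2112 (29): 31 + 31 + 30 + 31 + 30 + 31 + 31 + 29 = 244 days.
March 1–26, 2112: 26 days.
Residual: 289 days.
Total: 13071 days.

13071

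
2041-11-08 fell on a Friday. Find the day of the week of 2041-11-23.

Within November 2041: 23 − 8 = 15 days.
15 mod 7 = 1, so 1 day after Friday is Saturday.

Saturday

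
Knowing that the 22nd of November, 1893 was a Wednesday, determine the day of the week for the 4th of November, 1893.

Count forward from the earlier date (November 4, 1893) to the later (November 22, 1893):
Within November 1893: 22 − 4 = 18 days.
18 mod 7 = 4, so 4 days before Wednesday is Saturday.

Saturday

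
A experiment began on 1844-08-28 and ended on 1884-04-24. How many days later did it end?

14484

Day-of-year of August 28, 1844: 241.
Day-of-year of April 24, 1884: 115.
1844 has 366 days, so 366 − 241 = 125 days remain in 1844.
Full years 1845–1883: 30 common + 9 leap = 30×365 + 9×366 = 14244 days.
Total: 125 + 14244 + 115 = 14484 days.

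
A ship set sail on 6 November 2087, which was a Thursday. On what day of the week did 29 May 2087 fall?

Thursday

Count forward from the earlier date (May 29, 2087) to the later (November 6, 2087):
May 2087: 31 − 29 = 2 days remain.
Then June (30), July (31), August (31), September (30), October (31): 30 + 31 + 31 + 30 + 31 = 153 days.
November 1–6, 2087: 6 days.
Total: 2 + 153 + 6 = 161 days.
161 is a multiple of 7, so 29 May 2087 falls on the same weekday: Thursday.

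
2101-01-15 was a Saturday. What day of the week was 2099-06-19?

Friday

Count forward from the earlier date (June 19, 2099) to the later (January 15, 2101):
June 19, 2099 → June 19, 2100: 365 days (2100 is not a leap year (divisible by 100 but not 400)).
June 2100: 30 − 19 = 11 days remain.
Then July (31), August (31), September (30), October (31), November (30), December (31): 31 + 31 + 30 + 31 + 30 + 31 = 184 days.
January 1–15, 2101: 15 days.
Residual: 210 days.
Total: 575 days.
575 mod 7 = 1, so 1 day before Saturday is Friday.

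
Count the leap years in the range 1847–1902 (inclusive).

Years divisible by 4: 1848, 1852, …, 1900 — 14 in all.
Of these, 1900 is divisible by 100 but not 400, so not leap.
Leap years: 14 − 1 = 13.

13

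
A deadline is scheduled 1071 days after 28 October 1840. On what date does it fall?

4 October 1843

Count 1071 days after October 28, 1840:
Day-of-year of October 28, 1840: 302.
Day-of-year of October 4, 1843: 277.
1840 has 366 days, so 366 − 302 = 64 days remain in 1840.
Full years: 1841: 365; 1842: 365. Sum = 730.
Total: 64 + 730 + 277 = 1071 days.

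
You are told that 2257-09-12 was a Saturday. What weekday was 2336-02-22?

From September 12, 2257 to September 12, 2335: 78 years, of which 18 contain a Feb 29 — 60×365 + 18×366 = 28488 days.
(2300 is not a leap year (divisible by 100 but not 400).)
September 2335: 30 − 12 = 18 days remain.
Then October (31), November (30), December (31), January (31): 31 + 30 + 31 + 31 = 123 days.
February 1–22, 2336: 22 days (2336 is a leap year).
Residual: 163 days.
Total: 28651 days.
28651 is a multiple of 7, so 2336-02-22 falls on the same weekday: Saturday.

Saturday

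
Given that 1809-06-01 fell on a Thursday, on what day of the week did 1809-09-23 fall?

Saturday

June 1809: 30 − 1 = 29 days remain.
Then July (31), August (31): 31 + 31 = 62 days.
September 1–23, 1809: 23 days.
Total: 29 + 62 + 23 = 114 days.
114 mod 7 = 2, so 2 days after Thursday is Saturday.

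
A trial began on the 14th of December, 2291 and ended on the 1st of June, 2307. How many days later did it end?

5647

Day-of-year of December 14, 2291: 348.
Day-of-year of June 1, 2307: 152.
2291 has 365 days, so 365 − 348 = 17 days remain in 2291.
Full years 2292–2306: 12 common + 3 leap = 12×365 + 3×366 = 5478 days.
Total: 17 + 5478 + 152 = 5647 days.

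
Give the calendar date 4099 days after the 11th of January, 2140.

the 2nd of April, 2151

Count 4099 days after January 11, 2140:
From January 11, 2140 to January 11, 2151: 11 years, of which 3 contain a Feb 29 — 8×365 + 3×366 = 4018 days.
January 2151: 31 − 11 = 20 days remain.
Then February 2151 (28), March (31): 28 + 31 = 59 days.
April 1–2, 2151: 2 days.
Residual: 81 days.
Total: 4099 days.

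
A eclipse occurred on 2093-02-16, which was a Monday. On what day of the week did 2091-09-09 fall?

Sunday

Count forward from the earlier date (September 9, 2091) to the later (February 16, 2093):
September 9, 2091 → September 9, 2092: 366 days (2092 is a leap year).
September 2092: 30 − 9 = 21 days remain.
Then October (31), November (30), December (31), January (31): 31 + 30 + 31 + 31 = 123 days.
February 1–16, 2093: 16 days (2093 is not a leap year).
Residual: 160 days.
Total: 526 days.
526 mod 7 = 1, so 1 day before Monday is Sunday.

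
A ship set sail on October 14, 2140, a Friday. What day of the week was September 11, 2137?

Count forward from the earlier date (September 11, 2137) to the later (October 14, 2140):
September 11, 2137 → September 11, 2138: 365 days.
September 11, 2138 → September 11, 2139: 365 days.
September 11, 2139 → September 11, 2140: 366 days (2140 is a leap year).
September 2140: 30 − 11 = 19 days remain.
October 1–14, 2140: 14 days.
Residual: 33 days.
Total: 1129 days.
1129 mod 7 = 2, so 2 days before Friday is Wednesday.

Wednesday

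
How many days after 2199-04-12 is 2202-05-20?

1133

April 12, 2199 → April 12, 2200: 365 days (2200 is not a leap year (divisible by 100 but not 400)).
April 12, 2200 → April 12, 2201: 365 days.
April 12, 2201 → April 12, 2202: 365 days.
April 2202: 30 − 12 = 18 days remain.
May 1–20, 2202: 20 days.
Residual: 38 days.
Total: 1133 days.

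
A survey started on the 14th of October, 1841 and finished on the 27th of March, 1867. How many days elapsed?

9295

From October 14, 1841 to October 14, 1866: 25 years, of which 6 contain a Feb 29 — 19×365 + 6×366 = 9131 days.
October 1866: 31 − 14 = 17 days remain.
Then November (30), December (31), January (31), February 1867 (28): 30 + 31 + 31 + 28 = 120 days.
March 1–27, 1867: 27 days.
Residual: 164 days.
Total: 9295 days.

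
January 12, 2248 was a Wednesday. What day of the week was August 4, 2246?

Tuesday

Count forward from the earlier date (August 4, 2246) to the later (January 12, 2248):
August 4, 2246 → August 4, 2247: 365 days.
August 2247: 31 − 4 = 27 days remain.
Then September (30), October (31), November (30), December (31): 30 + 31 + 30 + 31 = 122 days.
January 1–12, 2248: 12 days.
Residual: 161 days.
Total: 526 days.
526 mod 7 = 1, so 1 day before Wednesday is Tuesday.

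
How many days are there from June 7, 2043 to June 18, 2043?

Within June 2043: 18 − 7 = 11 days.

11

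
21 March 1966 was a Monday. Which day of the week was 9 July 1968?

Day-of-year of March 21, 1966: 80.
Day-of-year of July 9, 1968: 191.
1966 has 365 days, so 365 − 80 = 285 days remain in 1966.
Full years: 1967: 365. Sum = 365.
Total: 285 + 365 + 191 = 841 days.
841 mod 7 = 1, so 1 day after Monday is Tuesday.

Tuesday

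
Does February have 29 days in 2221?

No

2221 is not a leap year.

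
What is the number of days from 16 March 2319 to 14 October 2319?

212

March 2319: 31 − 16 = 15 days remain.
Then April (30), May (31), June (30), July (31), August (31), September (30): 30 + 31 + 30 + 31 + 31 + 30 = 183 days.
October 1–14, 2319: 14 days.
Total: 15 + 183 + 14 = 212 days.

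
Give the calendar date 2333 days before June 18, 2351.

January 27, 2345

Count 2333 days before June 18, 2351:
Day-of-year of January 27, 2345: 27.
Day-of-year of June 18, 2351: 169.
2345 has 365 days, so 365 − 27 = 338 days remain in 2345.
Full years: 2346: 365; 2347: 365; 2348: 366; 2349: 365; 2350: 365. Sum = 1826.
Total: 338 + 1826 + 169 = 2333 days.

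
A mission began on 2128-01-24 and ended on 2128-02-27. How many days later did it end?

34

January 2128: 31 − 24 = 7 days remain.
February 1–27, 2128: 27 days (2128 is a leap year).
Total: 7 + 27 = 34 days.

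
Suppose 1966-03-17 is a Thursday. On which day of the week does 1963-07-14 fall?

Sunday

Count forward from the earlier date (July 14, 1963) to the later (March 17, 1966):
Day-of-year of July 14, 1963: 195.
Day-of-year of March 17, 1966: 76.
1963 has 365 days, so 365 − 195 = 170 days remain in 1963.
Full years: 1964: 366; 1965: 365. Sum = 731.
Total: 170 + 731 + 76 = 977 days.
977 mod 7 = 4, so 4 days before Thursday is Sunday.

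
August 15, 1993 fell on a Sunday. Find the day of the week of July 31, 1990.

Count forward from the earlier date (July 31, 1990) to the later (August 15, 1993):
July 31, 1990 → July 31, 1991: 365 days.
July 31, 1991 → July 31, 1992: 366 days (1992 is a leap year).
July 31, 1992 → July 31, 1993: 365 days.
July 1993: 31 − 31 = 0 days remain.
August 1–15, 1993: 15 days.
Residual: 15 days.
Total: 1111 days.
1111 mod 7 = 5, so 5 days before Sunday is Tuesday.

Tuesday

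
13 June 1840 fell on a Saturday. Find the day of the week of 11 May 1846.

Day-of-year of June 13, 1840: 165.
Day-of-year of May 11, 1846: 131.
1840 has 366 days, so 366 − 165 = 201 days remain in 1840.
Full years: 1841: 365; 1842: 365; 1843: 365; 1844: 366; 1845: 365. Sum = 1826.
Total: 201 + 1826 + 131 = 2158 days.
2158 mod 7 = 2, so 2 days after Saturday is Monday.

Monday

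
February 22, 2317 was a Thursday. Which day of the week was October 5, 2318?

Saturday

Day-of-year of February 22, 2317: 53.
Day-of-year of October 5, 2318: 278.
2317 has 365 days, so 365 − 53 = 312 days remain in 2317.
Total: 312 + 278 = 590 days.
590 mod 7 = 2, so 2 days after Thursday is Saturday.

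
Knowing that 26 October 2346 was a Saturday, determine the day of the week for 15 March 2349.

Tuesday

Day-of-year of October 26, 2346: 299.
Day-of-year of March 15, 2349: 74.
2346 has 365 days, so 365 − 299 = 66 days remain in 2346.
Full years: 2347: 365; 2348: 366. Sum = 731.
Total: 66 + 731 + 74 = 871 days.
871 mod 7 = 3, so 3 days after Saturday is Tuesday.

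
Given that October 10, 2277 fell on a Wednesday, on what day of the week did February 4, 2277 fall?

Sunday

Count forward from the earlier date (February 4, 2277) to the later (October 10, 2277):
February 2277: 28 − 4 = 24 days remain (2277 is not a leap year, so February has 28 days).
Then March (31), April (30), May (31), June (30), July (31), August (31), September (30): 31 + 30 + 31 + 30 + 31 + 31 + 30 = 214 days.
October 1–10, 2277: 10 days.
Total: 24 + 214 + 10 = 248 days.
248 mod 7 = 3, so 3 days before Wednesday is Sunday.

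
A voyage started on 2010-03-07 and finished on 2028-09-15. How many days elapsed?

6767

From March 7, 2010 to March 7, 2028: 18 years, of which 5 contain a Feb 29 — 13×365 + 5×366 = 6575 days.
March 2028: 31 − 7 = 24 days remain.
Then April (30), May (31), June (30), July (31), August (31): 30 + 31 + 30 + 31 + 31 = 153 days.
September 1–15, 2028: 15 days.
Residual: 192 days.
Total: 6767 days.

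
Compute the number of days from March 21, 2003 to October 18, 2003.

211

March 2003: 31 − 21 = 10 days remain.
Then April (30), May (31), June (30), July (31), August (31), September (30): 30 + 31 + 30 + 31 + 31 + 30 = 183 days.
October 1–18, 2003: 18 days.
Total: 10 + 183 + 18 = 211 days.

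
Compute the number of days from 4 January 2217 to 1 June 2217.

148

January 2217: 31 − 4 = 27 days remain.
Then February 2217 (28), March (31), April (30), May (31): 28 + 31 + 30 + 31 = 120 days.
June 1, 2217: 1 day.
Total: 27 + 120 + 1 = 148 days.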